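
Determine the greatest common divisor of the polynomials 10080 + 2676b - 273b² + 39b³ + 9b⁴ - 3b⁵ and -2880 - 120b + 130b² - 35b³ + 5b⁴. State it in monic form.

96 + 20b - b² + b³

By polynomial division,
  -3b⁵ + 9b⁴ + 39b³ - 273b² + 2676b + 10080 = (-(3/5)b - 12/5)(5b⁴ - 35b³ + 130b² - 120b - 2880) + (33b³ - 33b² + 660b + 3168)
  5b⁴ - 35b³ + 130b² - 120b - 2880 = ((5/33)b - 10/11)(33b³ - 33b² + 660b + 3168) + (0)
Last nonzero remainder: 33b³ - 33b² + 660b + 3168. Dividing through by 33 gives the monic gcd b³ - b² + 20b + 96.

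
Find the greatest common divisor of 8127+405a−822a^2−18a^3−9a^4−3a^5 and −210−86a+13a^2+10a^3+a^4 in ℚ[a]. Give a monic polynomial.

−21+4a+a^2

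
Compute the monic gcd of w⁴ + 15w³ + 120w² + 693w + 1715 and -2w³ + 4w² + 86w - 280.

Repeated division with remainder:
  w⁴ + 15w³ + 120w² + 693w + 1715 = (-(1/2)w - 17/2)(-2w³ + 4w² + 86w - 280) + (197w² + 1284w - 665)
  -2w³ + 4w² + 86w - 280 = (-(2/197)w + 3356/38809)(197w² + 1284w - 665) + (-(1233540/38809)w - 8634780/38809)
  197w² + 1284w - 665 = (-(7645373/1233540)w + 737371/246708)(-(1233540/38809)w - 8634780/38809) + (0)
Last nonzero remainder: -(1233540/38809)w - 8634780/38809. Dividing through by -1233540/38809 gives the monic gcd w + 7.

w + 7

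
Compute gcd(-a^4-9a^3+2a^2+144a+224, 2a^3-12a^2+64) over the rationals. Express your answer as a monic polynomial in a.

a^2-2a-8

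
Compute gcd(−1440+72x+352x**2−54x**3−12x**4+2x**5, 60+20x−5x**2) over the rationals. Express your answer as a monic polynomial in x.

−12−4x+x**2

Euclidean algorithm in ℚ[x]:
  2x**5−12x**4−54x**3+352x**2+72x−1440 = (−(2/5)x**3+(4/5)x**2+(46/5)x−24)(−5x**2+20x+60) + (0)
Last nonzero remainder: −5x**2+20x+60. Dividing through by −5 gives the monic gcd x**2−4x−12.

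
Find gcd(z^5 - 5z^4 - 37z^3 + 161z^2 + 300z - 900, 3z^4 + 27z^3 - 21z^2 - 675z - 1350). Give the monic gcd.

By polynomial division,
  z^5 - 5z^4 - 37z^3 + 161z^2 + 300z - 900 = ((1/3)z - 14/3)(3z^4 + 27z^3 - 21z^2 - 675z - 1350) + (96z^3 + 288z^2 - 2400z - 7200)
  3z^4 + 27z^3 - 21z^2 - 675z - 1350 = ((1/32)z + 3/16)(96z^3 + 288z^2 - 2400z - 7200) + (0)
Last nonzero remainder: 96z^3 + 288z^2 - 2400z - 7200. Dividing through by 96 gives the monic gcd z^3 + 3z^2 - 25z - 75.

z^3 + 3z^2 - 25z - 75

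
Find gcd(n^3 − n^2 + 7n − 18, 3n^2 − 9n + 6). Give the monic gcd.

n − 2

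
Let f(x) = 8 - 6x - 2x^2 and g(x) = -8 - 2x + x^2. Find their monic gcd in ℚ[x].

1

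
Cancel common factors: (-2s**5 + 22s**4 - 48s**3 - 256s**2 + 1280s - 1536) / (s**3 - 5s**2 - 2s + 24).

By polynomial division,
  -2s**5 + 22s**4 - 48s**3 - 256s**2 + 1280s - 1536 = (-2s**2 + 12s + 8)(s**3 - 5s**2 - 2s + 24) + (-144s**2 + 1008s - 1728)
  s**3 - 5s**2 - 2s + 24 = (-(1/144)s - 1/72)(-144s**2 + 1008s - 1728) + (0)
Last nonzero remainder: -144s**2 + 1008s - 1728. Dividing through by -144 gives the monic gcd s**2 - 7s + 12.
Cancel s**2 - 7s + 12 from numerator and denominator to get the reduced form.

(-2s**3 + 8s**2 + 32s - 128)/(s + 2)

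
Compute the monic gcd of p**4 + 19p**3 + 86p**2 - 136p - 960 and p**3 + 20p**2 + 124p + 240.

Repeated division with remainder:
  p**4 + 19p**3 + 86p**2 - 136p - 960 = (p - 1)(p**3 + 20p**2 + 124p + 240) + (-18p**2 - 252p - 720)
  p**3 + 20p**2 + 124p + 240 = (-(1/18)p - 1/3)(-18p**2 - 252p - 720) + (0)
Last nonzero remainder: -18p**2 - 252p - 720. Dividing through by -18 gives the monic gcd p**2 + 14p + 40.

p**2 + 14p + 40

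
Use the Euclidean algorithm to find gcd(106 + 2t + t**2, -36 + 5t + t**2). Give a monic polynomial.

1

Apply the Euclidean algorithm:
  t**2 + 2t + 106 = (t**2 + 5t - 36) + (-3t + 142)
  t**2 + 5t - 36 = (-(1/3)t - 157/9)(-3t + 142) + (21970/9)
  -3t + 142 = (-(27/21970)t + 639/10985)(21970/9) + (0)
The last nonzero remainder is the constant 21970/9, so the polynomials are coprime and gcd = 1.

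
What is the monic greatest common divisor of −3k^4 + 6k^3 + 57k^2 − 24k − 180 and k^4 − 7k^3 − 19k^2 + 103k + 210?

By polynomial division,
  −3k^4 + 6k^3 + 57k^2 − 24k − 180 = (−3)(k^4 − 7k^3 − 19k^2 + 103k + 210) + (−15k^3 + 285k + 450)
  k^4 − 7k^3 − 19k^2 + 103k + 210 = (−(1/15)k + 7/15)(−15k^3 + 285k + 450) + (0)
Last nonzero remainder: −15k^3 + 285k + 450. Dividing through by −15 gives the monic gcd k^3 − 19k − 30.

k^3 − 19k − 30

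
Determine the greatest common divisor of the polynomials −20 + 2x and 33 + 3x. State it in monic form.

Apply the Euclidean algorithm:
  2x − 20 = (2/3)(3x + 33) + (−42)
  3x + 33 = (−(1/14)x − 11/14)(−42) + (0)
The last nonzero remainder is the constant −42, so the polynomials are coprime and gcd = 1.

1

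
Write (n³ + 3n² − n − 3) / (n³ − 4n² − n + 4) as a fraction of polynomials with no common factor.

Euclidean algorithm in ℚ[n]:
  n³ + 3n² − n − 3 = (n³ − 4n² − n + 4) + (7n² − 7)
  n³ − 4n² − n + 4 = ((1/7)n − 4/7)(7n² − 7) + (0)
Last nonzero remainder: 7n² − 7. Dividing through by 7 gives the monic gcd n² − 1.
Cancel n² − 1 from numerator and denominator to get the reduced form.

(n + 3)/(n − 4)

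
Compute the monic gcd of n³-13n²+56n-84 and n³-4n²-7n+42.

n²-7n+14

Euclidean algorithm in ℚ[n]:
  n³-13n²+56n-84 = (n³-4n²-7n+42) + (-9n²+63n-126)
  n³-4n²-7n+42 = (-(1/9)n-1/3)(-9n²+63n-126) + (0)
Last nonzero remainder: -9n²+63n-126. Dividing through by -9 gives the monic gcd n²-7n+14.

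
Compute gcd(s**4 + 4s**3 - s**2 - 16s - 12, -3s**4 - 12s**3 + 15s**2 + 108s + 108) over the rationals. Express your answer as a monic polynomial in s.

s**2 + 5s + 6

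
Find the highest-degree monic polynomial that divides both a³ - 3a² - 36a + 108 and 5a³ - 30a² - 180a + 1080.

Apply the Euclidean algorithm:
  a³ - 3a² - 36a + 108 = (1/5)(5a³ - 30a² - 180a + 1080) + (3a² - 108)
  5a³ - 30a² - 180a + 1080 = ((5/3)a - 10)(3a² - 108) + (0)
Last nonzero remainder: 3a² - 108. Dividing through by 3 gives the monic gcd a² - 36.

a² - 36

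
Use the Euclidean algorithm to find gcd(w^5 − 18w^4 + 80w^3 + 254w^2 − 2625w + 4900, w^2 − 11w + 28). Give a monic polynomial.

w^2 − 11w + 28

Apply the Euclidean algorithm:
  w^5 − 18w^4 + 80w^3 + 254w^2 − 2625w + 4900 = (w^3 − 7w^2 − 25w + 175)(w^2 − 11w + 28) + (0)
The last nonzero remainder w^2 − 11w + 28 is already monic.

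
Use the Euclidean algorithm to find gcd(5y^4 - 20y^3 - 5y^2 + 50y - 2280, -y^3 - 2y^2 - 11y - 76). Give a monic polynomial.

y^3 + 2y^2 + 11y + 76

Euclidean algorithm in ℚ[y]:
  5y^4 - 20y^3 - 5y^2 + 50y - 2280 = (-5y + 30)(-y^3 - 2y^2 - 11y - 76) + (0)
Last nonzero remainder: -y^3 - 2y^2 - 11y - 76. Dividing through by -1 gives the monic gcd y^3 + 2y^2 + 11y + 76.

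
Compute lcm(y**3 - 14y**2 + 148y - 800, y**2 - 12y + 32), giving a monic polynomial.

Repeated division with remainder:
  y**3 - 14y**2 + 148y - 800 = (y - 2)(y**2 - 12y + 32) + (92y - 736)
  y**2 - 12y + 32 = ((1/92)y - 1/23)(92y - 736) + (0)
Last nonzero remainder: 92y - 736. Dividing through by 92 gives the monic gcd y - 8.
Then lcm(f, g) = f·g / gcd(f, g); expanding and making the result monic gives the answer.

y**4 - 18y**3 + 204y**2 - 1392y + 3200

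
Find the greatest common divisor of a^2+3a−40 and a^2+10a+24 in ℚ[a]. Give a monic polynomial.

1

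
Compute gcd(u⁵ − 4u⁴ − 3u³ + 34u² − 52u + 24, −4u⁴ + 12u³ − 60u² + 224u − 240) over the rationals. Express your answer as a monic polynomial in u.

Repeated division with remainder:
  u⁵ − 4u⁴ − 3u³ + 34u² − 52u + 24 = (−(1/4)u + 1/4)(−4u⁴ + 12u³ − 60u² + 224u − 240) + (−21u³ + 105u² − 168u + 84)
  −4u⁴ + 12u³ − 60u² + 224u − 240 = ((4/21)u + 8/21)(−21u³ + 105u² − 168u + 84) + (−68u² + 272u − 272)
  −21u³ + 105u² − 168u + 84 = ((21/68)u − 21/68)(−68u² + 272u − 272) + (0)
Last nonzero remainder: −68u² + 272u − 272. Dividing through by −68 gives the monic gcd u² − 4u + 4.

u² − 4u + 4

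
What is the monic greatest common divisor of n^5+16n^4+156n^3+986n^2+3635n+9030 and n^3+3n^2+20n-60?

n^2+5n+30

By polynomial division,
  n^5+16n^4+156n^3+986n^2+3635n+9030 = (n^2+13n+97)(n^3+3n^2+20n-60) + (495n^2+2475n+14850)
  n^3+3n^2+20n-60 = ((1/495)n-2/495)(495n^2+2475n+14850) + (0)
Last nonzero remainder: 495n^2+2475n+14850. Dividing through by 495 gives the monic gcd n^2+5n+30.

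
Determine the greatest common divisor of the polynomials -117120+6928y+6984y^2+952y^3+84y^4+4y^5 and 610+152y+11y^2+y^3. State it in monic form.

122+6y+y^2

Apply the Euclidean algorithm:
  4y^5+84y^4+952y^3+6984y^2+6928y-117120 = (4y^2+40y-96)(y^3+11y^2+152y+610) + (-480y^2-2880y-58560)
  y^3+11y^2+152y+610 = (-(1/480)y-1/96)(-480y^2-2880y-58560) + (0)
Last nonzero remainder: -480y^2-2880y-58560. Dividing through by -480 gives the monic gcd y^2+6y+122.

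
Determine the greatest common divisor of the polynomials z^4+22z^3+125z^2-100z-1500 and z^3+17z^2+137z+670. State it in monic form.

z+10

By polynomial division,
  z^4+22z^3+125z^2-100z-1500 = (z+5)(z^3+17z^2+137z+670) + (-97z^2-1455z-4850)
  z^3+17z^2+137z+670 = (-(1/97)z-2/97)(-97z^2-1455z-4850) + (57z+570)
  -97z^2-1455z-4850 = (-(97/57)z-485/57)(57z+570) + (0)
Last nonzero remainder: 57z+570. Dividing through by 57 gives the monic gcd z+10.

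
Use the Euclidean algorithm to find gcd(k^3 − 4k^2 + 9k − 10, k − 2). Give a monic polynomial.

By polynomial division,
  k^3 − 4k^2 + 9k − 10 = (k^2 − 2k + 5)(k − 2) + (0)
The last nonzero remainder k − 2 is already monic.

k − 2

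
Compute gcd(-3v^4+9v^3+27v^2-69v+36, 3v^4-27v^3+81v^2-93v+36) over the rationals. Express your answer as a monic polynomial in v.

Repeated division with remainder:
  -3v^4+9v^3+27v^2-69v+36 = (-1)(3v^4-27v^3+81v^2-93v+36) + (-18v^3+108v^2-162v+72)
  3v^4-27v^3+81v^2-93v+36 = (-(1/6)v+1/2)(-18v^3+108v^2-162v+72) + (0)
Last nonzero remainder: -18v^3+108v^2-162v+72. Dividing through by -18 gives the monic gcd v^3-6v^2+9v-4.

v^3-6v^2+9v-4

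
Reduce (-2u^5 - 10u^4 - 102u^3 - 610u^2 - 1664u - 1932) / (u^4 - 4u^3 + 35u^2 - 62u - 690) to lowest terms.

(-2u^2 - 8u - 14)/(u - 5)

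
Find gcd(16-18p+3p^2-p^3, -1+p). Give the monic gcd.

Repeated division with remainder:
  -p^3+3p^2-18p+16 = (-p^2+2p-16)(p-1) + (0)
The last nonzero remainder p-1 is already monic.

-1+p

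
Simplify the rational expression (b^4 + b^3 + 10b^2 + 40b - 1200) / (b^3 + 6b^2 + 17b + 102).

(b^3 - 5b^2 + 40b - 200)/(b^2 + 17)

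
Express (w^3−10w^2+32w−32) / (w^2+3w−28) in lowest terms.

By polynomial division,
  w^3−10w^2+32w−32 = (w−13)(w^2+3w−28) + (99w−396)
  w^2+3w−28 = ((1/99)w+7/99)(99w−396) + (0)
Last nonzero remainder: 99w−396. Dividing through by 99 gives the monic gcd w−4.
Cancel w−4 from numerator and denominator to get the reduced form.

(w^2−6w+8)/(w+7)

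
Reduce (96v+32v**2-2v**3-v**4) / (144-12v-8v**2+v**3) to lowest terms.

(-4v-v**2)/(-6+v)

By polynomial division,
  -v**4-2v**3+32v**2+96v = (-v-10)(v**3-8v**2-12v+144) + (-60v**2+120v+1440)
  v**3-8v**2-12v+144 = (-(1/60)v+1/10)(-60v**2+120v+1440) + (0)
Last nonzero remainder: -60v**2+120v+1440. Dividing through by -60 gives the monic gcd v**2-2v-24.
Cancel v**2-2v-24 from numerator and denominator to get the reduced form.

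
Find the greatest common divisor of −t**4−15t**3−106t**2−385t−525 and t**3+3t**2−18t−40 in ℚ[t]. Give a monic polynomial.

Apply the Euclidean algorithm:
  −t**4−15t**3−106t**2−385t−525 = (−t−12)(t**3+3t**2−18t−40) + (−88t**2−641t−1005)
  t**3+3t**2−18t−40 = (−(1/88)t+377/7744)(−88t**2−641t−1005) + ((13825/7744)t+69125/7744)
  −88t**2−641t−1005 = (−(681472/13825)t−1556544/13825)((13825/7744)t+69125/7744) + (0)
Last nonzero remainder: (13825/7744)t+69125/7744. Dividing through by 13825/7744 gives the monic gcd t+5.

t+5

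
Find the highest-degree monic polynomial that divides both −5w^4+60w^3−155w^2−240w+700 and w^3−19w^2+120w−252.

Apply the Euclidean algorithm:
  −5w^4+60w^3−155w^2−240w+700 = (−5w−35)(w^3−19w^2+120w−252) + (−220w^2+2700w−8120)
  w^3−19w^2+120w−252 = (−(1/220)w+37/1210)(−220w^2+2700w−8120) + ((64/121)w−448/121)
  −220w^2+2700w−8120 = (−(6655/16)w+17545/8)((64/121)w−448/121) + (0)
Last nonzero remainder: (64/121)w−448/121. Dividing through by 64/121 gives the monic gcd w−7.

w−7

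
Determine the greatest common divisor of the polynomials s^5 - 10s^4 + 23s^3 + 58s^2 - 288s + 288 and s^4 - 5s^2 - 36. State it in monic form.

s^2 - 9

Apply the Euclidean algorithm:
  s^5 - 10s^4 + 23s^3 + 58s^2 - 288s + 288 = (s - 10)(s^4 - 5s^2 - 36) + (28s^3 + 8s^2 - 252s - 72)
  s^4 - 5s^2 - 36 = ((1/28)s - 1/98)(28s^3 + 8s^2 - 252s - 72) + ((200/49)s^2 - 1800/49)
  28s^3 + 8s^2 - 252s - 72 = ((343/50)s + 49/25)((200/49)s^2 - 1800/49) + (0)
Last nonzero remainder: (200/49)s^2 - 1800/49. Dividing through by 200/49 gives the monic gcd s^2 - 9.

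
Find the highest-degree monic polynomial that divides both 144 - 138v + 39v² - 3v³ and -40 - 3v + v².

-8 + v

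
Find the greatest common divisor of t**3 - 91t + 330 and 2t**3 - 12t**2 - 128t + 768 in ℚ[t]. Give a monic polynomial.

Euclidean algorithm in ℚ[t]:
  t**3 - 91t + 330 = (1/2)(2t**3 - 12t**2 - 128t + 768) + (6t**2 - 27t - 54)
  2t**3 - 12t**2 - 128t + 768 = ((1/3)t - 1/2)(6t**2 - 27t - 54) + (-(247/2)t + 741)
  6t**2 - 27t - 54 = (-(12/247)t - 18/247)(-(247/2)t + 741) + (0)
Last nonzero remainder: -(247/2)t + 741. Dividing through by -247/2 gives the monic gcd t - 6.

t - 6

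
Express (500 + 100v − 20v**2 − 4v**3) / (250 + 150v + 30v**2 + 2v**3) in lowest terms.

Euclidean algorithm in ℚ[v]:
  −4v**3 − 20v**2 + 100v + 500 = (−2)(2v**3 + 30v**2 + 150v + 250) + (40v**2 + 400v + 1000)
  2v**3 + 30v**2 + 150v + 250 = ((1/20)v + 1/4)(40v**2 + 400v + 1000) + (0)
Last nonzero remainder: 40v**2 + 400v + 1000. Dividing through by 40 gives the monic gcd v**2 + 10v + 25.
Cancel v**2 + 10v + 25 from numerator and denominator to get the reduced form.

(10 − 2v)/(5 + v)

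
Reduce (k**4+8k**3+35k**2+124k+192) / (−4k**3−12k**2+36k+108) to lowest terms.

Euclidean algorithm in ℚ[k]:
  k**4+8k**3+35k**2+124k+192 = (−(1/4)k−5/4)(−4k**3−12k**2+36k+108) + (29k**2+196k+327)
  −4k**3−12k**2+36k+108 = (−(4/29)k+436/841)(29k**2+196k+327) + (−(17248/841)k−51744/841)
  29k**2+196k+327 = (−(24389/17248)k−91669/17248)(−(17248/841)k−51744/841) + (0)
Last nonzero remainder: −(17248/841)k−51744/841. Dividing through by −17248/841 gives the monic gcd k+3.
Cancel k+3 from numerator and denominator to get the reduced form.

(−k**3−5k**2−20k−64)/(4k**2−36)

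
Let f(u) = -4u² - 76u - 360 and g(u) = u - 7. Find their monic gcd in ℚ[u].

Apply the Euclidean algorithm:
  -4u² - 76u - 360 = (-4u - 104)(u - 7) + (-1088)
  u - 7 = (-(1/1088)u + 7/1088)(-1088) + (0)
The last nonzero remainder is the constant -1088, so the polynomials are coprime and gcd = 1.

1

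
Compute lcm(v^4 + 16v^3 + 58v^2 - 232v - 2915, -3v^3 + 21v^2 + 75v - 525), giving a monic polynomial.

v^6 + 14v^5 - 9v^4 - 908v^3 - 4481v^2 + 13950v + 102025

Euclidean algorithm in ℚ[v]:
  v^4 + 16v^3 + 58v^2 - 232v - 2915 = (-(1/3)v - 23/3)(-3v^3 + 21v^2 + 75v - 525) + (244v^2 + 168v - 6940)
  -3v^3 + 21v^2 + 75v - 525 = (-(3/244)v + 1407/14884)(244v^2 + 168v - 6940) + (-(97524/3721)v + 487620/3721)
  244v^2 + 168v - 6940 = (-(226981/24381)v - 1291187/24381)(-(97524/3721)v + 487620/3721) + (0)
Last nonzero remainder: -(97524/3721)v + 487620/3721. Dividing through by -97524/3721 gives the monic gcd v - 5.
Then lcm(f, g) = f·g / gcd(f, g); expanding and making the result monic gives the answer.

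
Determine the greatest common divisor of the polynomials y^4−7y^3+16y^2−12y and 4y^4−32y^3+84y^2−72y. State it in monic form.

y^3−5y^2+6y

By polynomial division,
  y^4−7y^3+16y^2−12y = (1/4)(4y^4−32y^3+84y^2−72y) + (y^3−5y^2+6y)
  4y^4−32y^3+84y^2−72y = (4y−12)(y^3−5y^2+6y) + (0)
The last nonzero remainder y^3−5y^2+6y is already monic.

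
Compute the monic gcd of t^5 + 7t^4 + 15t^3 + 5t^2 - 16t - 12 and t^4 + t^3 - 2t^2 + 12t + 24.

Apply the Euclidean algorithm:
  t^5 + 7t^4 + 15t^3 + 5t^2 - 16t - 12 = (t + 6)(t^4 + t^3 - 2t^2 + 12t + 24) + (11t^3 + 5t^2 - 112t - 156)
  t^4 + t^3 - 2t^2 + 12t + 24 = ((1/11)t + 6/121)(11t^3 + 5t^2 - 112t - 156) + ((960/121)t^2 + (3840/121)t + 3840/121)
  11t^3 + 5t^2 - 112t - 156 = ((1331/960)t - 1573/320)((960/121)t^2 + (3840/121)t + 3840/121) + (0)
Last nonzero remainder: (960/121)t^2 + (3840/121)t + 3840/121. Dividing through by 960/121 gives the monic gcd t^2 + 4t + 4.

t^2 + 4t + 4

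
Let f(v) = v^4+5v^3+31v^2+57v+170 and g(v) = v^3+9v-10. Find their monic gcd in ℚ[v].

By polynomial division,
  v^4+5v^3+31v^2+57v+170 = (v+5)(v^3+9v-10) + (22v^2+22v+220)
  v^3+9v-10 = ((1/22)v-1/22)(22v^2+22v+220) + (0)
Last nonzero remainder: 22v^2+22v+220. Dividing through by 22 gives the monic gcd v^2+v+10.

v^2+v+10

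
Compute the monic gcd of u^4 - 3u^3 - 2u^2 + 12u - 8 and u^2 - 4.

Repeated division with remainder:
  u^4 - 3u^3 - 2u^2 + 12u - 8 = (u^2 - 3u + 2)(u^2 - 4) + (0)
The last nonzero remainder u^2 - 4 is already monic.

u^2 - 4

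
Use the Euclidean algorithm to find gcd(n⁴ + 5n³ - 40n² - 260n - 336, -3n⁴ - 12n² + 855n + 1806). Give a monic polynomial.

n² - 5n - 14

Apply the Euclidean algorithm:
  n⁴ + 5n³ - 40n² - 260n - 336 = (-1/3)(-3n⁴ - 12n² + 855n + 1806) + (5n³ - 44n² + 25n + 266)
  -3n⁴ - 12n² + 855n + 1806 = (-(3/5)n - 132/25)(5n³ - 44n² + 25n + 266) + (-(5733/25)n² + (5733/5)n + 80262/25)
  5n³ - 44n² + 25n + 266 = (-(125/5733)n + 475/5733)(-(5733/25)n² + (5733/5)n + 80262/25) + (0)
Last nonzero remainder: -(5733/25)n² + (5733/5)n + 80262/25. Dividing through by -5733/25 gives the monic gcd n² - 5n - 14.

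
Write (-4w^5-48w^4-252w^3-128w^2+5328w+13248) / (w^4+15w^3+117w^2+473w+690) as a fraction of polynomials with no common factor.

(-4w^2-8w+96)/(w+5)

Euclidean algorithm in ℚ[w]:
  -4w^5-48w^4-252w^3-128w^2+5328w+13248 = (-4w+12)(w^4+15w^3+117w^2+473w+690) + (36w^3+360w^2+2412w+4968)
  w^4+15w^3+117w^2+473w+690 = ((1/36)w+5/36)(36w^3+360w^2+2412w+4968) + (0)
Last nonzero remainder: 36w^3+360w^2+2412w+4968. Dividing through by 36 gives the monic gcd w^3+10w^2+67w+138.
Cancel w^3+10w^2+67w+138 from numerator and denominator to get the reduced form.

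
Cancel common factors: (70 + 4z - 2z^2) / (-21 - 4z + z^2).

(-10 - 2z)/(3 + z)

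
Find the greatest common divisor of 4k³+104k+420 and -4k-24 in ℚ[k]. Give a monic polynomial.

Apply the Euclidean algorithm:
  4k³+104k+420 = (-k²+6k-62)(-4k-24) + (-1068)
  -4k-24 = ((1/267)k+2/89)(-1068) + (0)
The last nonzero remainder is the constant -1068, so the polynomials are coprime and gcd = 1.

1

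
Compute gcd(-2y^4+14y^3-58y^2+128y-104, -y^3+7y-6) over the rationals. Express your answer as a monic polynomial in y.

Apply the Euclidean algorithm:
  -2y^4+14y^3-58y^2+128y-104 = (2y-14)(-y^3+7y-6) + (-72y^2+238y-188)
  -y^3+7y-6 = ((1/72)y+119/2592)(-72y^2+238y-188) + (-(1705/1296)y+1705/648)
  -72y^2+238y-188 = ((93312/1705)y-121824/1705)(-(1705/1296)y+1705/648) + (0)
Last nonzero remainder: -(1705/1296)y+1705/648. Dividing through by -1705/1296 gives the monic gcd y-2.

y-2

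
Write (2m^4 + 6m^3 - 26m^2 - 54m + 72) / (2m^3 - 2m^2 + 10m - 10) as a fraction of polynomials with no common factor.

(m^3 + 4m^2 - 9m - 36)/(m^2 + 5)

Euclidean algorithm in ℚ[m]:
  2m^4 + 6m^3 - 26m^2 - 54m + 72 = (m + 4)(2m^3 - 2m^2 + 10m - 10) + (-28m^2 - 84m + 112)
  2m^3 - 2m^2 + 10m - 10 = (-(1/14)m + 2/7)(-28m^2 - 84m + 112) + (42m - 42)
  -28m^2 - 84m + 112 = (-(2/3)m - 8/3)(42m - 42) + (0)
Last nonzero remainder: 42m - 42. Dividing through by 42 gives the monic gcd m - 1.
Cancel m - 1 from numerator and denominator to get the reduced form.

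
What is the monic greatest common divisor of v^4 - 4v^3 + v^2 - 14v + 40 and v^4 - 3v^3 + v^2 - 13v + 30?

v^3 + v - 10

Apply the Euclidean algorithm:
  v^4 - 4v^3 + v^2 - 14v + 40 = (v^4 - 3v^3 + v^2 - 13v + 30) + (-v^3 - v + 10)
  v^4 - 3v^3 + v^2 - 13v + 30 = (-v + 3)(-v^3 - v + 10) + (0)
Last nonzero remainder: -v^3 - v + 10. Dividing through by -1 gives the monic gcd v^3 + v - 10.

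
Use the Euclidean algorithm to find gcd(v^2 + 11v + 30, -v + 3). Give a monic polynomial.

1

Euclidean algorithm in ℚ[v]:
  v^2 + 11v + 30 = (-v - 14)(-v + 3) + (72)
  -v + 3 = (-(1/72)v + 1/24)(72) + (0)
The last nonzero remainder is the constant 72, so the polynomials are coprime and gcd = 1.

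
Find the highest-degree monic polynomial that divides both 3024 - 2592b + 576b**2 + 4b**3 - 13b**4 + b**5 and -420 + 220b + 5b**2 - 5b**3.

Euclidean algorithm in ℚ[b]:
  b**5 - 13b**4 + 4b**3 + 576b**2 - 2592b + 3024 = (-(1/5)b**2 + (12/5)b - 36/5)(-5b**3 + 5b**2 + 220b - 420) + (0)
Last nonzero remainder: -5b**3 + 5b**2 + 220b - 420. Dividing through by -5 gives the monic gcd b**3 - b**2 - 44b + 84.

84 - 44b - b**2 + b**3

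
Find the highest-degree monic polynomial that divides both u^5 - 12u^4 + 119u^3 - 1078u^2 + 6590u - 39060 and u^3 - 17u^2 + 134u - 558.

Euclidean algorithm in ℚ[u]:
  u^5 - 12u^4 + 119u^3 - 1078u^2 + 6590u - 39060 = (u^2 + 5u + 70)(u^3 - 17u^2 + 134u - 558) + (0)
The last nonzero remainder u^3 - 17u^2 + 134u - 558 is already monic.

u^3 - 17u^2 + 134u - 558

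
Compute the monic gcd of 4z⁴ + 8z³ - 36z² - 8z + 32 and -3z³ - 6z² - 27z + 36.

Repeated division with remainder:
  4z⁴ + 8z³ - 36z² - 8z + 32 = (-(4/3)z)(-3z³ - 6z² - 27z + 36) + (-72z² + 40z + 32)
  -3z³ - 6z² - 27z + 36 = ((1/24)z + 23/216)(-72z² + 40z + 32) + (-(880/27)z + 880/27)
  -72z² + 40z + 32 = ((243/110)z + 54/55)(-(880/27)z + 880/27) + (0)
Last nonzero remainder: -(880/27)z + 880/27. Dividing through by -880/27 gives the monic gcd z - 1.

z - 1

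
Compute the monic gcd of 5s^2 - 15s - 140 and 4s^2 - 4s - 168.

Apply the Euclidean algorithm:
  5s^2 - 15s - 140 = (5/4)(4s^2 - 4s - 168) + (-10s + 70)
  4s^2 - 4s - 168 = (-(2/5)s - 12/5)(-10s + 70) + (0)
Last nonzero remainder: -10s + 70. Dividing through by -10 gives the monic gcd s - 7.

s - 7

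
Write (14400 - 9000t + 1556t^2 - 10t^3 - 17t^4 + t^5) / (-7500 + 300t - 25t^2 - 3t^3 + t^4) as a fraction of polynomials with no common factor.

(-144 + 90t - 17t^2 + t^3)/(75 - 3t + t^2)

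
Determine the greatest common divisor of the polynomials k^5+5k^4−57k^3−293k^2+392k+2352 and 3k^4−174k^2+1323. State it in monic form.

Euclidean algorithm in ℚ[k]:
  k^5+5k^4−57k^3−293k^2+392k+2352 = ((1/3)k+5/3)(3k^4−174k^2+1323) + (k^3−3k^2−49k+147)
  3k^4−174k^2+1323 = (3k+9)(k^3−3k^2−49k+147) + (0)
The last nonzero remainder k^3−3k^2−49k+147 is already monic.

k^3−3k^2−49k+147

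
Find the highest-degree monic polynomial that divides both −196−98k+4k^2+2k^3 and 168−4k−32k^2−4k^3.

Apply the Euclidean algorithm:
  2k^3+4k^2−98k−196 = (−1/2)(−4k^3−32k^2−4k+168) + (−12k^2−100k−112)
  −4k^3−32k^2−4k+168 = ((1/3)k−1/9)(−12k^2−100k−112) + ((200/9)k+1400/9)
  −12k^2−100k−112 = (−(27/50)k−18/25)((200/9)k+1400/9) + (0)
Last nonzero remainder: (200/9)k+1400/9. Dividing through by 200/9 gives the monic gcd k+7.

7+k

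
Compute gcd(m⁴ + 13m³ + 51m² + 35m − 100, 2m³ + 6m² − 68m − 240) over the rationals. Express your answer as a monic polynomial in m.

m² + 9m + 20

Apply the Euclidean algorithm:
  m⁴ + 13m³ + 51m² + 35m − 100 = ((1/2)m + 5)(2m³ + 6m² − 68m − 240) + (55m² + 495m + 1100)
  2m³ + 6m² − 68m − 240 = ((2/55)m − 12/55)(55m² + 495m + 1100) + (0)
Last nonzero remainder: 55m² + 495m + 1100. Dividing through by 55 gives the monic gcd m² + 9m + 20.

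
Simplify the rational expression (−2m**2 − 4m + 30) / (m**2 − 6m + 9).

(−2m − 10)/(m − 3)

By polynomial division,
  −2m**2 − 4m + 30 = (−2)(m**2 − 6m + 9) + (−16m + 48)
  m**2 − 6m + 9 = (−(1/16)m + 3/16)(−16m + 48) + (0)
Last nonzero remainder: −16m + 48. Dividing through by −16 gives the monic gcd m − 3.
Cancel m − 3 from numerator and denominator to get the reduced form.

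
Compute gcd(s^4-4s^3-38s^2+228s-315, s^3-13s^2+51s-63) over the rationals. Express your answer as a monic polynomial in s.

Apply the Euclidean algorithm:
  s^4-4s^3-38s^2+228s-315 = (s+9)(s^3-13s^2+51s-63) + (28s^2-168s+252)
  s^3-13s^2+51s-63 = ((1/28)s-1/4)(28s^2-168s+252) + (0)
Last nonzero remainder: 28s^2-168s+252. Dividing through by 28 gives the monic gcd s^2-6s+9.

s^2-6s+9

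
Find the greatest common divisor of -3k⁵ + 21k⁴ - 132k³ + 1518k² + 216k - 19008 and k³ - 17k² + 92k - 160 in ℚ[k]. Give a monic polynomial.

k² - 12k + 32

By polynomial division,
  -3k⁵ + 21k⁴ - 132k³ + 1518k² + 216k - 19008 = (-3k² - 30k - 366)(k³ - 17k² + 92k - 160) + (-2424k² + 29088k - 77568)
  k³ - 17k² + 92k - 160 = (-(1/2424)k + 5/2424)(-2424k² + 29088k - 77568) + (0)
Last nonzero remainder: -2424k² + 29088k - 77568. Dividing through by -2424 gives the monic gcd k² - 12k + 32.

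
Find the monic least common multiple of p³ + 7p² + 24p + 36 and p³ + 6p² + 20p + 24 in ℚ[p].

p⁴ + 9p³ + 38p² + 84p + 72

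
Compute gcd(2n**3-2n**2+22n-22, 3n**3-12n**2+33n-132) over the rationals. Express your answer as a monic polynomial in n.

Apply the Euclidean algorithm:
  2n**3-2n**2+22n-22 = (2/3)(3n**3-12n**2+33n-132) + (6n**2+66)
  3n**3-12n**2+33n-132 = ((1/2)n-2)(6n**2+66) + (0)
Last nonzero remainder: 6n**2+66. Dividing through by 6 gives the monic gcd n**2+11.

n**2+11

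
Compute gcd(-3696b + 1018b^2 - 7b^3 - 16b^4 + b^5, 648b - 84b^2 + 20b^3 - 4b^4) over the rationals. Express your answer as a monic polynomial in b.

Euclidean algorithm in ℚ[b]:
  b^5 - 16b^4 - 7b^3 + 1018b^2 - 3696b = (-(1/4)b + 11/4)(-4b^4 + 20b^3 - 84b^2 + 648b) + (-83b^3 + 1411b^2 - 5478b)
  -4b^4 + 20b^3 - 84b^2 + 648b = ((4/83)b + 48/83)(-83b^3 + 1411b^2 - 5478b) + (-636b^2 + 3816b)
  -83b^3 + 1411b^2 - 5478b = ((83/636)b - 913/636)(-636b^2 + 3816b) + (0)
Last nonzero remainder: -636b^2 + 3816b. Dividing through by -636 gives the monic gcd b^2 - 6b.

-6b + b^2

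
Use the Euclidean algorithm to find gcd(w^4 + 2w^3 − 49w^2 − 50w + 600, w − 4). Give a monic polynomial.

w − 4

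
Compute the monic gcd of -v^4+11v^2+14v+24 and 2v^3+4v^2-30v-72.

v^2-v-12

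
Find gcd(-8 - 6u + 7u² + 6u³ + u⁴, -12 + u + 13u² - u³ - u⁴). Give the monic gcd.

Repeated division with remainder:
  u⁴ + 6u³ + 7u² - 6u - 8 = (-1)(-u⁴ - u³ + 13u² + u - 12) + (5u³ + 20u² - 5u - 20)
  -u⁴ - u³ + 13u² + u - 12 = (-(1/5)u + 3/5)(5u³ + 20u² - 5u - 20) + (0)
Last nonzero remainder: 5u³ + 20u² - 5u - 20. Dividing through by 5 gives the monic gcd u³ + 4u² - u - 4.

-4 - u + 4u² + u³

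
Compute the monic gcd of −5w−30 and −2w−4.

Repeated division with remainder:
  −5w−30 = (5/2)(−2w−4) + (−20)
  −2w−4 = ((1/10)w+1/5)(−20) + (0)
The last nonzero remainder is the constant −20, so the polynomials are coprime and gcd = 1.

1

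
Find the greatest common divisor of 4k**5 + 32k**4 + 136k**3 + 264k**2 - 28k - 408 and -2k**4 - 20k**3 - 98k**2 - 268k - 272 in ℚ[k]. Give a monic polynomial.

k**3 + 6k**2 + 25k + 34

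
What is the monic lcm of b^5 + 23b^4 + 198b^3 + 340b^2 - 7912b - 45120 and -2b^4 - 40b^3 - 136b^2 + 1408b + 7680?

Repeated division with remainder:
  b^5 + 23b^4 + 198b^3 + 340b^2 - 7912b - 45120 = (-(1/2)b - 3/2)(-2b^4 - 40b^3 - 136b^2 + 1408b + 7680) + (70b^3 + 840b^2 - 1960b - 33600)
  -2b^4 - 40b^3 - 136b^2 + 1408b + 7680 = (-(1/35)b - 8/35)(70b^3 + 840b^2 - 1960b - 33600) + (0)
Last nonzero remainder: 70b^3 + 840b^2 - 1960b - 33600. Dividing through by 70 gives the monic gcd b^3 + 12b^2 - 28b - 480.
Then lcm(f, g) = f·g / gcd(f, g); expanding and making the result monic gives the answer.

b^6 + 31b^5 + 382b^4 + 1924b^3 - 5192b^2 - 108416b - 360960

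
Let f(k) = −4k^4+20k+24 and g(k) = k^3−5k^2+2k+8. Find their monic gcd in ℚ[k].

k^2−k−2

Repeated division with remainder:
  −4k^4+20k+24 = (−4k−20)(k^3−5k^2+2k+8) + (−92k^2+92k+184)
  k^3−5k^2+2k+8 = (−(1/92)k+1/23)(−92k^2+92k+184) + (0)
Last nonzero remainder: −92k^2+92k+184. Dividing through by −92 gives the monic gcd k^2−k−2.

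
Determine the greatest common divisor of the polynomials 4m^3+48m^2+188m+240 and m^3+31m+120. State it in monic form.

Repeated division with remainder:
  4m^3+48m^2+188m+240 = (4)(m^3+31m+120) + (48m^2+64m−240)
  m^3+31m+120 = ((1/48)m−1/36)(48m^2+64m−240) + ((340/9)m+340/3)
  48m^2+64m−240 = ((108/85)m−36/17)((340/9)m+340/3) + (0)
Last nonzero remainder: (340/9)m+340/3. Dividing through by 340/9 gives the monic gcd m+3.

m+3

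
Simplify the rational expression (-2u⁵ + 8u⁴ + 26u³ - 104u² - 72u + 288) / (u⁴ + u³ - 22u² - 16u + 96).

Apply the Euclidean algorithm:
  -2u⁵ + 8u⁴ + 26u³ - 104u² - 72u + 288 = (-2u + 10)(u⁴ + u³ - 22u² - 16u + 96) + (-28u³ + 84u² + 280u - 672)
  u⁴ + u³ - 22u² - 16u + 96 = (-(1/28)u - 1/7)(-28u³ + 84u² + 280u - 672) + (0)
Last nonzero remainder: -28u³ + 84u² + 280u - 672. Dividing through by -28 gives the monic gcd u³ - 3u² - 10u + 24.
Cancel u³ - 3u² - 10u + 24 from numerator and denominator to get the reduced form.

(-2u² + 2u + 12)/(u + 4)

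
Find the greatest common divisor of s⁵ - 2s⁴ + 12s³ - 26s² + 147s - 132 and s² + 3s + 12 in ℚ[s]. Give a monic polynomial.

s² + 3s + 12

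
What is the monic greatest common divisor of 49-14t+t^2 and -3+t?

Repeated division with remainder:
  t^2-14t+49 = (t-11)(t-3) + (16)
  t-3 = ((1/16)t-3/16)(16) + (0)
The last nonzero remainder is the constant 16, so the polynomials are coprime and gcd = 1.

1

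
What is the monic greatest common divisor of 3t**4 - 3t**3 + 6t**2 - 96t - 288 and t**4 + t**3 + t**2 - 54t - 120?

t**2 - 2t - 8

Euclidean algorithm in ℚ[t]:
  3t**4 - 3t**3 + 6t**2 - 96t - 288 = (3)(t**4 + t**3 + t**2 - 54t - 120) + (-6t**3 + 3t**2 + 66t + 72)
  t**4 + t**3 + t**2 - 54t - 120 = (-(1/6)t - 1/4)(-6t**3 + 3t**2 + 66t + 72) + ((51/4)t**2 - (51/2)t - 102)
  -6t**3 + 3t**2 + 66t + 72 = (-(8/17)t - 12/17)((51/4)t**2 - (51/2)t - 102) + (0)
Last nonzero remainder: (51/4)t**2 - (51/2)t - 102. Dividing through by 51/4 gives the monic gcd t**2 - 2t - 8.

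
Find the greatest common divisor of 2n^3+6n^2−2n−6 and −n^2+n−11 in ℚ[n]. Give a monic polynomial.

Euclidean algorithm in ℚ[n]:
  2n^3+6n^2−2n−6 = (−2n−8)(−n^2+n−11) + (−16n−94)
  −n^2+n−11 = ((1/16)n−55/128)(−16n−94) + (−3289/64)
  −16n−94 = ((1024/3289)n+6016/3289)(−3289/64) + (0)
The last nonzero remainder is the constant −3289/64, so the polynomials are coprime and gcd = 1.

1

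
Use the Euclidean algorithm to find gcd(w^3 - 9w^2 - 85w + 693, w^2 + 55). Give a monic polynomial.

1

Apply the Euclidean algorithm:
  w^3 - 9w^2 - 85w + 693 = (w - 9)(w^2 + 55) + (-140w + 1188)
  w^2 + 55 = (-(1/140)w - 297/4900)(-140w + 1188) + (155584/1225)
  -140w + 1188 = (-(42875/38896)w + 33075/3536)(155584/1225) + (0)
The last nonzero remainder is the constant 155584/1225, so the polynomials are coprime and gcd = 1.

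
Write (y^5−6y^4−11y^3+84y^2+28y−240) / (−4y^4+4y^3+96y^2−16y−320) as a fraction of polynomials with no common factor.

(−y^2+y+12)/(4y+16)

Repeated division with remainder:
  y^5−6y^4−11y^3+84y^2+28y−240 = (−(1/4)y+5/4)(−4y^4+4y^3+96y^2−16y−320) + (8y^3−40y^2−32y+160)
  −4y^4+4y^3+96y^2−16y−320 = (−(1/2)y−2)(8y^3−40y^2−32y+160) + (0)
Last nonzero remainder: 8y^3−40y^2−32y+160. Dividing through by 8 gives the monic gcd y^3−5y^2−4y+20.
Cancel y^3−5y^2−4y+20 from numerator and denominator to get the reduced form.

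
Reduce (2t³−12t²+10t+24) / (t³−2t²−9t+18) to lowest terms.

By polynomial division,
  2t³−12t²+10t+24 = (2)(t³−2t²−9t+18) + (−8t²+28t−12)
  t³−2t²−9t+18 = (−(1/8)t−3/16)(−8t²+28t−12) + (−(21/4)t+63/4)
  −8t²+28t−12 = ((32/21)t−16/21)(−(21/4)t+63/4) + (0)
Last nonzero remainder: −(21/4)t+63/4. Dividing through by −21/4 gives the monic gcd t−3.
Cancel t−3 from numerator and denominator to get the reduced form.

(2t²−6t−8)/(t²+t−6)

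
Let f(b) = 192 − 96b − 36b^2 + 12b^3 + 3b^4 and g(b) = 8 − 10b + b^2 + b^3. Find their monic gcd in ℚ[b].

Euclidean algorithm in ℚ[b]:
  3b^4 + 12b^3 − 36b^2 − 96b + 192 = (3b + 9)(b^3 + b^2 − 10b + 8) + (−15b^2 − 30b + 120)
  b^3 + b^2 − 10b + 8 = (−(1/15)b + 1/15)(−15b^2 − 30b + 120) + (0)
Last nonzero remainder: −15b^2 − 30b + 120. Dividing through by −15 gives the monic gcd b^2 + 2b − 8.

−8 + 2b + b^2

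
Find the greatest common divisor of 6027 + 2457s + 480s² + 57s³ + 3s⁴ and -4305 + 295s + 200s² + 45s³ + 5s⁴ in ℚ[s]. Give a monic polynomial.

By polynomial division,
  3s⁴ + 57s³ + 480s² + 2457s + 6027 = (3/5)(5s⁴ + 45s³ + 200s² + 295s - 4305) + (30s³ + 360s² + 2280s + 8610)
  5s⁴ + 45s³ + 200s² + 295s - 4305 = ((1/6)s - 1/2)(30s³ + 360s² + 2280s + 8610) + (0)
Last nonzero remainder: 30s³ + 360s² + 2280s + 8610. Dividing through by 30 gives the monic gcd s³ + 12s² + 76s + 287.

287 + 76s + 12s² + s³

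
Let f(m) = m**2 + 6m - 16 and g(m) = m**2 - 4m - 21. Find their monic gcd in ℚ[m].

Repeated division with remainder:
  m**2 + 6m - 16 = (m**2 - 4m - 21) + (10m + 5)
  m**2 - 4m - 21 = ((1/10)m - 9/20)(10m + 5) + (-75/4)
  10m + 5 = (-(8/15)m - 4/15)(-75/4) + (0)
The last nonzero remainder is the constant -75/4, so the polynomials are coprime and gcd = 1.

1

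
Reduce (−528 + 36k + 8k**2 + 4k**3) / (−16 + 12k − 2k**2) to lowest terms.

(−66 − 12k − 2k**2)/(−2 + k)

Euclidean algorithm in ℚ[k]:
  4k**3 + 8k**2 + 36k − 528 = (−2k − 16)(−2k**2 + 12k − 16) + (196k − 784)
  −2k**2 + 12k − 16 = (−(1/98)k + 1/49)(196k − 784) + (0)
Last nonzero remainder: 196k − 784. Dividing through by 196 gives the monic gcd k − 4.
Cancel k − 4 from numerator and denominator to get the reduced form.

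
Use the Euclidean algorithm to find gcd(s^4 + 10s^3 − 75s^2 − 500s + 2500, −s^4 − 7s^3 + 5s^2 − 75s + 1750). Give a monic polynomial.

s^2 + 5s − 50

By polynomial division,
  s^4 + 10s^3 − 75s^2 − 500s + 2500 = (−1)(−s^4 − 7s^3 + 5s^2 − 75s + 1750) + (3s^3 − 70s^2 − 575s + 4250)
  −s^4 − 7s^3 + 5s^2 − 75s + 1750 = (−(1/3)s − 91/9)(3s^3 − 70s^2 − 575s + 4250) + (−(8050/9)s^2 − (40250/9)s + 402500/9)
  3s^3 − 70s^2 − 575s + 4250 = (−(27/8050)s + 153/1610)(−(8050/9)s^2 − (40250/9)s + 402500/9) + (0)
Last nonzero remainder: −(8050/9)s^2 − (40250/9)s + 402500/9. Dividing through by −8050/9 gives the monic gcd s^2 + 5s − 50.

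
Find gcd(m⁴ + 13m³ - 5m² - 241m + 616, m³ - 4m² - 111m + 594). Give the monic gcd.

Apply the Euclidean algorithm:
  m⁴ + 13m³ - 5m² - 241m + 616 = (m + 17)(m³ - 4m² - 111m + 594) + (174m² + 1052m - 9482)
  m³ - 4m² - 111m + 594 = ((1/174)m - 437/7569)(174m² + 1052m - 9482) + ((32032/7569)m + 352352/7569)
  174m² + 1052m - 9482 = ((658503/16016)m - 3262239/16016)((32032/7569)m + 352352/7569) + (0)
Last nonzero remainder: (32032/7569)m + 352352/7569. Dividing through by 32032/7569 gives the monic gcd m + 11.

m + 11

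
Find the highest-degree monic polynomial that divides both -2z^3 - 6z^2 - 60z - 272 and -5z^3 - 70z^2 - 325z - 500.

z + 4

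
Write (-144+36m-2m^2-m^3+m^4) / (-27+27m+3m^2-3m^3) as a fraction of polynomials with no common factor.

By polynomial division,
  m^4-m^3-2m^2+36m-144 = (-(1/3)m)(-3m^3+3m^2+27m-27) + (7m^2+27m-144)
  -3m^3+3m^2+27m-27 = (-(3/7)m+102/49)(7m^2+27m-144) + (-(4455/49)m+13365/49)
  7m^2+27m-144 = (-(343/4455)m-784/1485)(-(4455/49)m+13365/49) + (0)
Last nonzero remainder: -(4455/49)m+13365/49. Dividing through by -4455/49 gives the monic gcd m-3.
Cancel m-3 from numerator and denominator to get the reduced form.

(-48-4m-2m^2-m^3)/(-9+6m+3m^2)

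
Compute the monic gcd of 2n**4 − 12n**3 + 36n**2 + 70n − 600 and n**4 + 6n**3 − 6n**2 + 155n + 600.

n**3 − 2n**2 + 10n + 75

Apply the Euclidean algorithm:
  2n**4 − 12n**3 + 36n**2 + 70n − 600 = (2)(n**4 + 6n**3 − 6n**2 + 155n + 600) + (−24n**3 + 48n**2 − 240n − 1800)
  n**4 + 6n**3 − 6n**2 + 155n + 600 = (−(1/24)n − 1/3)(−24n**3 + 48n**2 − 240n − 1800) + (0)
Last nonzero remainder: −24n**3 + 48n**2 − 240n − 1800. Dividing through by −24 gives the monic gcd n**3 − 2n**2 + 10n + 75.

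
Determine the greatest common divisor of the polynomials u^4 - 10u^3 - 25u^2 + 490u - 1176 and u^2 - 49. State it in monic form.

u^2 - 49

Repeated division with remainder:
  u^4 - 10u^3 - 25u^2 + 490u - 1176 = (u^2 - 10u + 24)(u^2 - 49) + (0)
The last nonzero remainder u^2 - 49 is already monic.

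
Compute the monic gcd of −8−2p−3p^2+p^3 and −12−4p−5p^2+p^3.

By polynomial division,
  p^3−3p^2−2p−8 = (p^3−5p^2−4p−12) + (2p^2+2p+4)
  p^3−5p^2−4p−12 = ((1/2)p−3)(2p^2+2p+4) + (0)
Last nonzero remainder: 2p^2+2p+4. Dividing through by 2 gives the monic gcd p^2+p+2.

2+p+p^2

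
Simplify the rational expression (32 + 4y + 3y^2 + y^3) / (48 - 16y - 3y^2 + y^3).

Euclidean algorithm in ℚ[y]:
  y^3 + 3y^2 + 4y + 32 = (y^3 - 3y^2 - 16y + 48) + (6y^2 + 20y - 16)
  y^3 - 3y^2 - 16y + 48 = ((1/6)y - 19/18)(6y^2 + 20y - 16) + ((70/9)y + 280/9)
  6y^2 + 20y - 16 = ((27/35)y - 18/35)((70/9)y + 280/9) + (0)
Last nonzero remainder: (70/9)y + 280/9. Dividing through by 70/9 gives the monic gcd y + 4.
Cancel y + 4 from numerator and denominator to get the reduced form.

(8 - y + y^2)/(12 - 7y + y^2)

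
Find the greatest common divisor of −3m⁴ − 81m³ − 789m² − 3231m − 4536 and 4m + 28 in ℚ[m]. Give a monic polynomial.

m + 7

Repeated division with remainder:
  −3m⁴ − 81m³ − 789m² − 3231m − 4536 = (−(3/4)m³ − 15m² − (369/4)m − 162)(4m + 28) + (0)
Last nonzero remainder: 4m + 28. Dividing through by 4 gives the monic gcd m + 7.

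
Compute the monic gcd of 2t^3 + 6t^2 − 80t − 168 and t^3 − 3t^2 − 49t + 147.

t + 7

Apply the Euclidean algorithm:
  2t^3 + 6t^2 − 80t − 168 = (2)(t^3 − 3t^2 − 49t + 147) + (12t^2 + 18t − 462)
  t^3 − 3t^2 − 49t + 147 = ((1/12)t − 3/8)(12t^2 + 18t − 462) + (−(15/4)t − 105/4)
  12t^2 + 18t − 462 = (−(16/5)t + 88/5)(−(15/4)t − 105/4) + (0)
Last nonzero remainder: −(15/4)t − 105/4. Dividing through by −15/4 gives the monic gcd t + 7.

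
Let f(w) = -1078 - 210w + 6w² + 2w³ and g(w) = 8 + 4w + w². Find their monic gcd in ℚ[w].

Repeated division with remainder:
  2w³ + 6w² - 210w - 1078 = (2w - 2)(w² + 4w + 8) + (-218w - 1062)
  w² + 4w + 8 = (-(1/218)w + 95/23762)(-218w - 1062) + (145493/11881)
  -218w - 1062 = (-(2590058/145493)w - 12617622/145493)(145493/11881) + (0)
The last nonzero remainder is the constant 145493/11881, so the polynomials are coprime and gcd = 1.

1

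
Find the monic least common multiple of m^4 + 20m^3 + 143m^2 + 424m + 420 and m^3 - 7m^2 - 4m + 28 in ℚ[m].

By polynomial division,
  m^4 + 20m^3 + 143m^2 + 424m + 420 = (m + 27)(m^3 - 7m^2 - 4m + 28) + (336m^2 + 504m - 336)
  m^3 - 7m^2 - 4m + 28 = ((1/336)m - 17/672)(336m^2 + 504m - 336) + ((39/4)m + 39/2)
  336m^2 + 504m - 336 = ((448/13)m - 224/13)((39/4)m + 39/2) + (0)
Last nonzero remainder: (39/4)m + 39/2. Dividing through by 39/4 gives the monic gcd m + 2.
Then lcm(f, g) = f·g / gcd(f, g); expanding and making the result monic gives the answer.

m^6 + 11m^5 - 23m^4 - 583m^3 - 1394m^2 + 2156m + 5880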